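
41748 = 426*98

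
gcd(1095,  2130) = 15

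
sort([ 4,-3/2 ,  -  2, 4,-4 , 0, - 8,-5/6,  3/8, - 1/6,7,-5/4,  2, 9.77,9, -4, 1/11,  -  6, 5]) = [-8,  -  6, - 4,  -  4, - 2,-3/2 , - 5/4,-5/6 ,- 1/6,0,1/11,3/8, 2,4 , 4,5,7,9 , 9.77] 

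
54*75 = 4050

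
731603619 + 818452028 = 1550055647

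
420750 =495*850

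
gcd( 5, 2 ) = 1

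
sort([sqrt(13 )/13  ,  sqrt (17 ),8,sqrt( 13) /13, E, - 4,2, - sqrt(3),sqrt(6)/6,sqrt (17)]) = [ - 4, - sqrt( 3 ),sqrt(13)/13,sqrt( 13 )/13,sqrt( 6 )/6,2,E,  sqrt( 17 ),sqrt (17),8 ]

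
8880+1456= 10336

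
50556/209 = 241+17/19 = 241.89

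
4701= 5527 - 826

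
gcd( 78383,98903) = 1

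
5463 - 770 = 4693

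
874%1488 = 874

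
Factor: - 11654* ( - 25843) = 2^1*43^1*601^1*5827^1 = 301174322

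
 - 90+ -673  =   - 763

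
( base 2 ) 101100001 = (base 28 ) ch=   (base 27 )d2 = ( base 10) 353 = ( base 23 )f8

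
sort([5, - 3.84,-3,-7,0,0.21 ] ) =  [ - 7, - 3.84, - 3,0, 0.21,5 ]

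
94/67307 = 94/67307 = 0.00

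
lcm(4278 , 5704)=17112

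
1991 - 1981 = 10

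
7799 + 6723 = 14522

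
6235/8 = 6235/8= 779.38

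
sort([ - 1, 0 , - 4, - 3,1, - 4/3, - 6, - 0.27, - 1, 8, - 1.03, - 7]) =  [-7, - 6, - 4, - 3, - 4/3, - 1.03, - 1, - 1, - 0.27,0, 1, 8]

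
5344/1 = 5344  =  5344.00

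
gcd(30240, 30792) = 24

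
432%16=0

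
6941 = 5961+980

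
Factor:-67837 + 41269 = -2^3*3^4*41^1 = -26568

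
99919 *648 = 64747512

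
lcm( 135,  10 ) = 270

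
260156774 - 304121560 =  - 43964786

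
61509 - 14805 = 46704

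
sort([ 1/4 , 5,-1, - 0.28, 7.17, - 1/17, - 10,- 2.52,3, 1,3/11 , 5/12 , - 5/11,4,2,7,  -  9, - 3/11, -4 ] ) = [ -10, - 9,-4, -2.52, - 1, -5/11, - 0.28 , - 3/11,-1/17,1/4,3/11,5/12,1, 2,3, 4, 5,7, 7.17]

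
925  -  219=706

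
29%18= 11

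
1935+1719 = 3654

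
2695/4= 673 + 3/4 =673.75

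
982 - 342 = 640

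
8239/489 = 8239/489 = 16.85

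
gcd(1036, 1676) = 4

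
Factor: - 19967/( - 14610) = 2^( - 1)*3^( - 1) *5^( - 1 ) * 41^1 = 41/30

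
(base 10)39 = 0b100111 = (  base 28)1B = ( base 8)47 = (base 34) 15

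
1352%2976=1352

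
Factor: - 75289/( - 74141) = 151^(-1 )*491^ ( - 1)*75289^1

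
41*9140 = 374740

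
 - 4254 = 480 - 4734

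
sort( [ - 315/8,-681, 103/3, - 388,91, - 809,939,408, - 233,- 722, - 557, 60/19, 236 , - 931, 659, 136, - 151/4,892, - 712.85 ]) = [ - 931, - 809 , - 722, - 712.85, - 681, - 557  ,- 388, - 233, -315/8, - 151/4,60/19, 103/3, 91, 136,236, 408, 659, 892,  939 ] 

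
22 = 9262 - 9240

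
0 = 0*824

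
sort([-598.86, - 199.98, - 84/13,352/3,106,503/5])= [ - 598.86,-199.98  , - 84/13,  503/5, 106,352/3]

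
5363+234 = 5597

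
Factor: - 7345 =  - 5^1*13^1*113^1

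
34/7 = 4 + 6/7 = 4.86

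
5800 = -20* ( - 290 ) 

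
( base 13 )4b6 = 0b1100111001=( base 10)825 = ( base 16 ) 339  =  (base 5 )11300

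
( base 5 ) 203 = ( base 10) 53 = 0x35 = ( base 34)1j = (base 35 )1I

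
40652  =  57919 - 17267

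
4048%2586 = 1462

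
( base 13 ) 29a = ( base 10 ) 465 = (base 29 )G1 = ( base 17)1a6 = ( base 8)721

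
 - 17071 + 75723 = 58652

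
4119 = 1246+2873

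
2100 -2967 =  - 867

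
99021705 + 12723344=111745049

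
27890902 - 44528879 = -16637977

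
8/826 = 4/413 =0.01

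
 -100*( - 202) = 20200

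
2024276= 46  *44006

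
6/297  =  2/99 = 0.02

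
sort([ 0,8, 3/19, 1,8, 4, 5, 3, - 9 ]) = [ - 9,0, 3/19,1,  3, 4,5,8,8]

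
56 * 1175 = 65800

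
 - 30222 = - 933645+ 903423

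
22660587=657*34491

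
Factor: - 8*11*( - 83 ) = 7304 = 2^3 * 11^1*83^1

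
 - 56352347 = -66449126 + 10096779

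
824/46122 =412/23061 = 0.02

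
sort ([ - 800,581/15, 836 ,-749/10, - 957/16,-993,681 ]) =[-993,-800, - 749/10, - 957/16,581/15, 681 , 836 ] 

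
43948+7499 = 51447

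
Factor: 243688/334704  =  2^ ( - 1 )  *  3^(-1 )*19^( - 1 )*83^1   =  83/114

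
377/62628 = 377/62628 = 0.01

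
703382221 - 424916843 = 278465378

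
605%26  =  7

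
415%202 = 11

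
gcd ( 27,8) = 1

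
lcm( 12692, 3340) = 63460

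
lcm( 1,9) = 9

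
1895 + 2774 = 4669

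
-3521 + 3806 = 285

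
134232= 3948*34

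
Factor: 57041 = 57041^1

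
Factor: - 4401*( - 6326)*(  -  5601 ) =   -  2^1 *3^4*163^1*1867^1 * 3163^1=   -  155935906326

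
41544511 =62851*661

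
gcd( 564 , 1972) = 4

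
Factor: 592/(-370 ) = -8/5= - 2^3*5^( - 1)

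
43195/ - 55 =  - 786 + 7/11= - 785.36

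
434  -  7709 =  - 7275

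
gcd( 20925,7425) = 675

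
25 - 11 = 14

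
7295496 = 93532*78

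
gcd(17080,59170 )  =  610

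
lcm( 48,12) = 48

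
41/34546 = 41/34546 = 0.00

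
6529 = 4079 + 2450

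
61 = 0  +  61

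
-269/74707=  - 1 +74438/74707= -  0.00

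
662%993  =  662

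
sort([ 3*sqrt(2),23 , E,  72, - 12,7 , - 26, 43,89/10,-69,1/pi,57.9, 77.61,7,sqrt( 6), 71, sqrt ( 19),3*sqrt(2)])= [ - 69, - 26, - 12, 1/pi, sqrt( 6),E,3* sqrt( 2),  3 * sqrt(2),sqrt(19 ),  7, 7,89/10, 23,43,57.9, 71, 72,  77.61 ] 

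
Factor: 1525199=13^1*23^1*5101^1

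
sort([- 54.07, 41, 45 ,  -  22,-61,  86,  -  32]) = [- 61, -54.07,  -  32,-22,41,45,86]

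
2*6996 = 13992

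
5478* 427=2339106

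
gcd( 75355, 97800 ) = 5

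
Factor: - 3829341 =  - 3^1*1276447^1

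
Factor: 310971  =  3^1*103657^1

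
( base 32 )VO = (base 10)1016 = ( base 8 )1770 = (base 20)2ag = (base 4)33320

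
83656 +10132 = 93788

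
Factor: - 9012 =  -2^2*3^1 * 751^1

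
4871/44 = 4871/44= 110.70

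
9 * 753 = 6777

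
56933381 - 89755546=-32822165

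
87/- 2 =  - 87/2 = -43.50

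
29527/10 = 2952+7/10=2952.70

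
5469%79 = 18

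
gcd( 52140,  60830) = 8690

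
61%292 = 61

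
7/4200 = 1/600 = 0.00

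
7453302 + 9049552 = 16502854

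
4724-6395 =-1671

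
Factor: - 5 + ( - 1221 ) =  - 1226 = - 2^1*613^1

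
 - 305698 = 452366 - 758064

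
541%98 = 51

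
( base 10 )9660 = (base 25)FBA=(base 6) 112420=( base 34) 8c4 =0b10010110111100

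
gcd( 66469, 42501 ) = 1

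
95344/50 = 47672/25=1906.88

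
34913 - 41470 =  - 6557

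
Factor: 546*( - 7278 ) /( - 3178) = 2^1*3^2*13^1*227^( - 1)*1213^1=283842/227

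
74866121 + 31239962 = 106106083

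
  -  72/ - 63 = 8/7 =1.14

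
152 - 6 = 146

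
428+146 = 574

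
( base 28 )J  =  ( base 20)J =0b10011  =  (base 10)19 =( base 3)201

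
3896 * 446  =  1737616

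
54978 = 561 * 98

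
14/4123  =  2/589= 0.00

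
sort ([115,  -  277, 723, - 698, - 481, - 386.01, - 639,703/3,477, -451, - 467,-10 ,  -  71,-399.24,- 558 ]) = [ - 698,-639, - 558, - 481,  -  467,-451, - 399.24,-386.01, - 277, - 71, - 10, 115,703/3,  477,723 ] 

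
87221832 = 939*92888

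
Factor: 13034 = 2^1*7^3*19^1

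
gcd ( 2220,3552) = 444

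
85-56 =29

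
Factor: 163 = 163^1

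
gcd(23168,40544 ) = 5792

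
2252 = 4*563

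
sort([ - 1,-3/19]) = [ - 1, - 3/19 ]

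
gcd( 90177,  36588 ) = 3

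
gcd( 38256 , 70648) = 8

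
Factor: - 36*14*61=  - 2^3 * 3^2*7^1*61^1 =- 30744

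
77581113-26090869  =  51490244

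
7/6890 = 7/6890=0.00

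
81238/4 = 20309 + 1/2 = 20309.50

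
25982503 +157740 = 26140243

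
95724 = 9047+86677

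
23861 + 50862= 74723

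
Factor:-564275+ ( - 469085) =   -  2^4*5^1*12917^1 = - 1033360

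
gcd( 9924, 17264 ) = 4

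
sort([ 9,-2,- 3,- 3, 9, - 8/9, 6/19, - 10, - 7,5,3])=[ - 10, - 7, - 3,-3, - 2, - 8/9 , 6/19, 3,5, 9 , 9 ] 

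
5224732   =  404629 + 4820103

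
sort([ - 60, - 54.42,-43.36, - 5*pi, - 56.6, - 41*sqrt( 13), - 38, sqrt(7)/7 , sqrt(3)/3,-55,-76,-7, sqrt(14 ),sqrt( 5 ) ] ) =[ - 41 *sqrt( 13), - 76, - 60, - 56.6, - 55 , -54.42, - 43.36, - 38, -5*pi, - 7 , sqrt ( 7 )/7,sqrt (3 ) /3,sqrt(5)  ,  sqrt( 14 ) ]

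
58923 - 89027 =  - 30104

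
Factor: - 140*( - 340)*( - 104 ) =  - 2^7*5^2*7^1*13^1 * 17^1 = -4950400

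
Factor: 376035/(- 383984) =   -  2^(  -  4 )*3^1*5^1 * 11^1*43^1*53^1* 103^( - 1 )*233^(-1)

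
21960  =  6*3660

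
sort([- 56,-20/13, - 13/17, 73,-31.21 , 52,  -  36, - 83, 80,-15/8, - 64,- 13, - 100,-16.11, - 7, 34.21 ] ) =[  -  100,  -  83, - 64 , - 56,-36, - 31.21, - 16.11 ,-13, - 7,-15/8,  -  20/13, - 13/17,34.21,52,73,80 ] 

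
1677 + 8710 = 10387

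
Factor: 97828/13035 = 2^2*3^( - 1)* 5^( - 1) * 11^( - 1)*37^1  *  79^ (-1)* 661^1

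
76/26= 38/13 = 2.92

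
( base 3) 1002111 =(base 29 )rd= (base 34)ne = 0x31C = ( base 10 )796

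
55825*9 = 502425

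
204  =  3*68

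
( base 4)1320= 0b1111000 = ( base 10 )120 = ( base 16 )78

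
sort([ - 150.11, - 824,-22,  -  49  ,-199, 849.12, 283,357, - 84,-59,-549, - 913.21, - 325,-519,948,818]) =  [ - 913.21, - 824 ,  -  549, - 519, - 325, - 199, - 150.11, - 84, - 59, - 49 , - 22,283, 357,818, 849.12,948]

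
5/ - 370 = -1/74 = - 0.01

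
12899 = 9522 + 3377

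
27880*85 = 2369800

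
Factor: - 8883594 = -2^1*3^8*677^1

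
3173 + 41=3214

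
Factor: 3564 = 2^2 * 3^4* 11^1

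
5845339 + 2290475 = 8135814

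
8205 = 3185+5020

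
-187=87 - 274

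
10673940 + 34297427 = 44971367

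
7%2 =1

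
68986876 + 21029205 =90016081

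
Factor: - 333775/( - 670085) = 5^1*13^(  -  1)*61^(-1 )*79^1 = 395/793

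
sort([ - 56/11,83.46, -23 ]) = [-23, - 56/11,83.46]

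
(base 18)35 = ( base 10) 59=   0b111011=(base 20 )2J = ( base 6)135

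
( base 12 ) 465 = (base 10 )653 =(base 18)205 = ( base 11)544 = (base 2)1010001101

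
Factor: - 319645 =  - 5^1* 63929^1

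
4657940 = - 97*( - 48020 ) 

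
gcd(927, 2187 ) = 9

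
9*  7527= 67743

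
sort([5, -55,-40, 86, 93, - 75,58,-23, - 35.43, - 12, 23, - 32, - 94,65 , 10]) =[-94, - 75,  -  55, - 40,  -  35.43, - 32, - 23, - 12, 5,10 , 23 , 58,  65, 86, 93]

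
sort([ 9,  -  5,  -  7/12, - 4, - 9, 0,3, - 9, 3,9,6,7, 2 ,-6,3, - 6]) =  [ - 9,-9, - 6,-6,-5, - 4,-7/12,0,2,3, 3, 3 , 6,7,9,9]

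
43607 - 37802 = 5805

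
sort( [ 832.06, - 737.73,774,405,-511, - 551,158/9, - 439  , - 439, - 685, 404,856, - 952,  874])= [ - 952, -737.73, - 685 , - 551 , - 511, - 439, - 439, 158/9, 404 , 405 , 774, 832.06,856,874]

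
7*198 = 1386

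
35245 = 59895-24650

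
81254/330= 246 + 37/165 =246.22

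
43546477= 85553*509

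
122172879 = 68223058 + 53949821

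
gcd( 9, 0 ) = 9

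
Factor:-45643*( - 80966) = 2^1*13^1*3511^1*40483^1 = 3695531138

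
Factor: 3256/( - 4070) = -4/5 = - 2^2*5^(-1 ) 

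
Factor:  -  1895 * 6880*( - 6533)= 85174640800 = 2^5*5^2*43^1*47^1*139^1*379^1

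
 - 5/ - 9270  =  1/1854 = 0.00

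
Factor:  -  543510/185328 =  - 305/104 = - 2^(  -  3) * 5^1*13^ ( - 1 )*61^1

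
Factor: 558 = 2^1*3^2*31^1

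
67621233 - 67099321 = 521912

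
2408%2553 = 2408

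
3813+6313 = 10126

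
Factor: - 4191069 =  - 3^1 * 1397023^1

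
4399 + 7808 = 12207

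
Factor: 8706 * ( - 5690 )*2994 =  - 2^3*3^2*5^1 * 499^1*569^1*1451^1 = -148314197160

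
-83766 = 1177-84943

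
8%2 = 0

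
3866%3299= 567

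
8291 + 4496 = 12787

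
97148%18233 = 5983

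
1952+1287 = 3239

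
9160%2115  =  700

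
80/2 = 40=40.00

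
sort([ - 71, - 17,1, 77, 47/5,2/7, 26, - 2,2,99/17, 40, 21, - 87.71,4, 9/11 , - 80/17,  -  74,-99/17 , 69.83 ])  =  [ - 87.71,-74,- 71, - 17,  -  99/17 , - 80/17, - 2,2/7,9/11 , 1,2,4,99/17, 47/5, 21, 26,40, 69.83, 77] 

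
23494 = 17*1382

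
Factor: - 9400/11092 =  - 2^1 * 5^2*59^(-1) = - 50/59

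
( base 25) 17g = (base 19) 24I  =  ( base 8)1460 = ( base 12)580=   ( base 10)816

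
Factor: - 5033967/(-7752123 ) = 1677989/2584041  =  3^(- 1 )*43^1*  39023^1*861347^( - 1)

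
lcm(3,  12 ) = 12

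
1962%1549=413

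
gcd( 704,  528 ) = 176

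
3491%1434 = 623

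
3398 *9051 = 30755298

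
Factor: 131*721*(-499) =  - 7^1*103^1*131^1* 499^1 = - 47131049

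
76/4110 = 38/2055 = 0.02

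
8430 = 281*30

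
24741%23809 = 932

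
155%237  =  155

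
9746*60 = 584760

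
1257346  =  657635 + 599711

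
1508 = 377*4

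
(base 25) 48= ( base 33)39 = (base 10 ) 108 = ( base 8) 154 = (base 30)3I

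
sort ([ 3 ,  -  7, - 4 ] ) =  [ - 7, - 4,3 ]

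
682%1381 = 682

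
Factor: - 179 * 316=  - 2^2*79^1*179^1 =- 56564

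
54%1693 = 54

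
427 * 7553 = 3225131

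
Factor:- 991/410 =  -2^(-1 )*5^(-1)*41^(- 1)*991^1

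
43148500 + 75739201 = 118887701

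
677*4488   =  3038376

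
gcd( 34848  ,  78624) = 288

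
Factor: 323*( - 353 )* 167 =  - 19041173 = - 17^1* 19^1  *  167^1*353^1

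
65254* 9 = 587286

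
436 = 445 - 9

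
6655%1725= 1480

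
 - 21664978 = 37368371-59033349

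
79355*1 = 79355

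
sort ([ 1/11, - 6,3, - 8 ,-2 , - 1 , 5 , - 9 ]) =[ - 9, - 8 , - 6,  -  2, - 1, 1/11,  3,  5 ] 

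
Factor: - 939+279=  - 660 = - 2^2*3^1*5^1*11^1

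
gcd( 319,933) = 1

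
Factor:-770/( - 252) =55/18 = 2^(- 1 ) * 3^(- 2 )*5^1 * 11^1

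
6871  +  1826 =8697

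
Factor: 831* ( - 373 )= - 309963 = - 3^1*277^1*373^1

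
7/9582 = 7/9582 = 0.00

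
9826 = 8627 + 1199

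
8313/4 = 8313/4=2078.25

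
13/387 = 13/387 =0.03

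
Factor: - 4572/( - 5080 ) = 9/10 = 2^( - 1)*3^2 * 5^( - 1 ) 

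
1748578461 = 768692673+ 979885788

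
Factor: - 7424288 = - 2^5 * 19^1*12211^1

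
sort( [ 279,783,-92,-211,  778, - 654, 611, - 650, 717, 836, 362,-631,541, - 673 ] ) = [ - 673,-654,  -  650,-631, - 211, - 92, 279,362, 541, 611, 717 , 778, 783, 836 ]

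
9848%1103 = 1024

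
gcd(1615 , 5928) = 19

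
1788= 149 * 12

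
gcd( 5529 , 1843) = 1843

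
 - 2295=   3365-5660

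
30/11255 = 6/2251 = 0.00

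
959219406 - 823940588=135278818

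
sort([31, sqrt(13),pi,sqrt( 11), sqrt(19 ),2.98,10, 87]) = [2.98,pi , sqrt( 11 ),sqrt(13),sqrt ( 19 ) , 10,31,  87 ]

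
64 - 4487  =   - 4423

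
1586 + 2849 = 4435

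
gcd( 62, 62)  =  62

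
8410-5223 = 3187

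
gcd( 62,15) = 1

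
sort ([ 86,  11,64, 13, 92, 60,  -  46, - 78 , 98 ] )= [ - 78,-46,11, 13,60, 64, 86, 92, 98]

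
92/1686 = 46/843 = 0.05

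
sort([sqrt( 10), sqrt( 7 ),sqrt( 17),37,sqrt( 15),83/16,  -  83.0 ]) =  [-83.0,sqrt( 7),sqrt( 10),sqrt(15), sqrt( 17),83/16,37]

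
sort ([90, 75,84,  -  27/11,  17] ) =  [ - 27/11,17,75,84,90 ]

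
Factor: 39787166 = 2^1*263^1* 75641^1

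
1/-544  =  - 1/544 = -0.00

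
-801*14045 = -11250045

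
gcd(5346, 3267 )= 297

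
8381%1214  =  1097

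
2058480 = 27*76240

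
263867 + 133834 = 397701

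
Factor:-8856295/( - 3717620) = 1771259/743524 = 2^ (  -  2) * 7^1*79^1*151^(-1 )* 1231^(-1)*3203^1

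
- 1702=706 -2408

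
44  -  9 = 35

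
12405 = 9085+3320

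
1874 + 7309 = 9183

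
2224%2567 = 2224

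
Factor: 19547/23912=2^( - 3)  *  7^ ( - 2)*  11^1*61^( - 1 )*1777^1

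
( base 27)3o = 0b1101001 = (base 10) 105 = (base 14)77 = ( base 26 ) 41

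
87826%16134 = 7156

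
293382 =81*3622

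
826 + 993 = 1819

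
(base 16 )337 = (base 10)823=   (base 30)rd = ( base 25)17n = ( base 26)15H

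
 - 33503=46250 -79753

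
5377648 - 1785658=3591990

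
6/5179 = 6/5179 = 0.00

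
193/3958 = 193/3958 = 0.05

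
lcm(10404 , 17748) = 301716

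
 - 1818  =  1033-2851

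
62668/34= 31334/17=   1843.18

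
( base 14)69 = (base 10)93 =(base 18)53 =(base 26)3F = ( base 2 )1011101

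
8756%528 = 308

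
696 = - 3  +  699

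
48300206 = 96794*499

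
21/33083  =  21/33083= 0.00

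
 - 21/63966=- 1 + 3045/3046 = - 0.00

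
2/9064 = 1/4532 = 0.00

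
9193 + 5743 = 14936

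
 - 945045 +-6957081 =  - 7902126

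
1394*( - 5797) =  - 8081018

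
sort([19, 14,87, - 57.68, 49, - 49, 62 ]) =[ - 57.68,-49, 14, 19,49, 62 , 87] 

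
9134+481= 9615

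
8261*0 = 0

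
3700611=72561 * 51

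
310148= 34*9122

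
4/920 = 1/230 = 0.00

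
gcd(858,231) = 33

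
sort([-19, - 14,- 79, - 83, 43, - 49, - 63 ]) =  [- 83, - 79, - 63 , - 49, - 19, - 14, 43 ] 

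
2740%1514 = 1226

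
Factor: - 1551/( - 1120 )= 2^(-5 )*3^1*5^( - 1 )*7^( - 1 ) * 11^1*47^1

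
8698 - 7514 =1184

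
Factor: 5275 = 5^2 * 211^1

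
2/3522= 1/1761 = 0.00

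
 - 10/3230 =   -  1 + 322/323= - 0.00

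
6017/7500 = 6017/7500 = 0.80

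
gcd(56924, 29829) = 1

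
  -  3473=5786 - 9259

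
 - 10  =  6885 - 6895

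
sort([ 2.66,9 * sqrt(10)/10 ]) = [ 2.66,  9*sqrt(10)/10] 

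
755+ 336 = 1091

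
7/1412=7/1412 = 0.00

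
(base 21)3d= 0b1001100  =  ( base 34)28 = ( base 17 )48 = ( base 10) 76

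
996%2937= 996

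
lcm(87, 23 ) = 2001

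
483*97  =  46851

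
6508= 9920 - 3412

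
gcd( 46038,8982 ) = 6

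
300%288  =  12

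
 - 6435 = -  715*9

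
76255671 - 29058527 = 47197144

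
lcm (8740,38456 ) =192280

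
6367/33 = 6367/33 =192.94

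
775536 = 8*96942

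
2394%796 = 6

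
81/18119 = 81/18119 = 0.00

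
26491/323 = 82 + 5/323 = 82.02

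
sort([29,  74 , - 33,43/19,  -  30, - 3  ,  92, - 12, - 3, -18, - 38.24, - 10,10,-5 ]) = [ - 38.24, - 33, - 30, - 18, - 12, -10  ,  -  5, - 3,-3, 43/19, 10, 29, 74, 92]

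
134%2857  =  134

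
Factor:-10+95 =85 = 5^1* 17^1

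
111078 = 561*198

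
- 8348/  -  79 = 105 + 53/79 = 105.67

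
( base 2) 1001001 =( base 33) 27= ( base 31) 2B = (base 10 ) 73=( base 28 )2H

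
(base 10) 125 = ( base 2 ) 1111101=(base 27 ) 4H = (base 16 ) 7d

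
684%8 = 4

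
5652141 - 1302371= 4349770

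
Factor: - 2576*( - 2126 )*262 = 2^6*7^1*23^1*131^1*1063^1 = 1434862912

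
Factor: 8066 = 2^1*37^1*109^1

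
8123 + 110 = 8233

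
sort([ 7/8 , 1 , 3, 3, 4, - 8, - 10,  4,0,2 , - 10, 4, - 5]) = [ - 10,-10 , - 8, -5, 0, 7/8, 1, 2,3  ,  3,4, 4, 4 ] 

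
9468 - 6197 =3271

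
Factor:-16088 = - 2^3*2011^1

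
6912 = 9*768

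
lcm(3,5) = 15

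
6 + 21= 27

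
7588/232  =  1897/58 = 32.71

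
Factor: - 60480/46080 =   -  21/16 =- 2^(-4)*3^1*7^1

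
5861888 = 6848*856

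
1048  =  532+516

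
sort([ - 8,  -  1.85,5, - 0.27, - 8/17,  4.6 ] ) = [ - 8,-1.85, - 8/17,-0.27,4.6, 5 ] 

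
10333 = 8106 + 2227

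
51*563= 28713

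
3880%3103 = 777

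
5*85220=426100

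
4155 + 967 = 5122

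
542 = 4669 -4127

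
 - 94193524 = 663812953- 758006477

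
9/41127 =3/13709 =0.00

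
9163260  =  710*12906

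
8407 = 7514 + 893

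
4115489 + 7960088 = 12075577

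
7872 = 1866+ 6006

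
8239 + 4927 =13166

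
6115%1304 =899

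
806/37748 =403/18874 = 0.02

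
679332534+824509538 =1503842072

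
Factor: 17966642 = 2^1*653^1*13757^1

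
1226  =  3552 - 2326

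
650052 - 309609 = 340443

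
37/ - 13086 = -37/13086   =  - 0.00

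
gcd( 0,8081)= 8081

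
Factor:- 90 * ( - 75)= 6750 = 2^1*3^3*5^3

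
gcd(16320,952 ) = 136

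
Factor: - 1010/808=-2^( - 2)*5^1 = - 5/4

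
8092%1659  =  1456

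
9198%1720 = 598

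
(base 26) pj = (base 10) 669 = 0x29d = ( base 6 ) 3033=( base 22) 189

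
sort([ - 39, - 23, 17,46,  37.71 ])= [ - 39, - 23, 17, 37.71,46 ]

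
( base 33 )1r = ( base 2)111100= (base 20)30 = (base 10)60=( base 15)40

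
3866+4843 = 8709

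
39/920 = 39/920 = 0.04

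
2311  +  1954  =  4265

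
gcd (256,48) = 16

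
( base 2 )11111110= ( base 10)254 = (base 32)7u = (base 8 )376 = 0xfe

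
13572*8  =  108576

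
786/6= 131= 131.00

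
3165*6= 18990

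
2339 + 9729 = 12068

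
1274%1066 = 208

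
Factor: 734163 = 3^1*244721^1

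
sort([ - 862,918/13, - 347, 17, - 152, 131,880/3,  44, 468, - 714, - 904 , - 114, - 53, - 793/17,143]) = [  -  904, - 862, - 714, - 347, - 152, - 114,-53,- 793/17, 17, 44, 918/13, 131,143, 880/3,468]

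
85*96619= 8212615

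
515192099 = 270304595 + 244887504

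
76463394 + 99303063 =175766457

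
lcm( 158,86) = 6794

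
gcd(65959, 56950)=1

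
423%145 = 133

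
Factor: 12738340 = 2^2*5^1*636917^1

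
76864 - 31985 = 44879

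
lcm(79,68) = 5372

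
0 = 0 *58142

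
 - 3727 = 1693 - 5420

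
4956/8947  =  4956/8947 = 0.55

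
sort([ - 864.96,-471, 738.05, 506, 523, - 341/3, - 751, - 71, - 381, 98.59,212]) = [ - 864.96 , - 751, - 471, - 381, - 341/3, - 71,98.59, 212, 506, 523, 738.05 ]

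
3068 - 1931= 1137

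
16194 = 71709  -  55515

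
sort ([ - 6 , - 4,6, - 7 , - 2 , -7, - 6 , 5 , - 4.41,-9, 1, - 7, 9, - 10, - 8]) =[ - 10, - 9, - 8,-7 , - 7, -7, - 6,-6, - 4.41 , - 4,- 2, 1,5,6,9] 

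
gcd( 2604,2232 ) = 372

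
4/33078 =2/16539 = 0.00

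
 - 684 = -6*114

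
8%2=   0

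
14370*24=344880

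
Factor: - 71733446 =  - 2^1*35866723^1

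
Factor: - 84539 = - 7^1*13^1*929^1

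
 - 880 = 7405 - 8285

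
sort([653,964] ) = [ 653,964 ]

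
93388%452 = 276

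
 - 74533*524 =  - 39055292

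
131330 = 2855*46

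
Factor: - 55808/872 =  - 2^6 = -64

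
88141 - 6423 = 81718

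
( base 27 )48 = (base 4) 1310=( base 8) 164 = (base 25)4g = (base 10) 116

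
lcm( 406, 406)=406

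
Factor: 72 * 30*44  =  2^6 * 3^3*5^1*11^1 = 95040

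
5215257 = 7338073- 2122816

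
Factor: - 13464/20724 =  - 102/157  =  -2^1*3^1*17^1*157^( - 1)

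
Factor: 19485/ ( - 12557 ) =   -  45/29=- 3^2*5^1*29^(-1) 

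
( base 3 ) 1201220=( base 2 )10011110010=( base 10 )1266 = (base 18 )3g6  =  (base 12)896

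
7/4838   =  7/4838=0.00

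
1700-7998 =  - 6298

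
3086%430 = 76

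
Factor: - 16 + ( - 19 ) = - 35 = - 5^1* 7^1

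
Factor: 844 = 2^2 * 211^1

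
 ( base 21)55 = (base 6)302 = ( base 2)1101110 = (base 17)68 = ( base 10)110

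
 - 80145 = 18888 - 99033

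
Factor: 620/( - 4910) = -62/491 = - 2^1 * 31^1*491^(  -  1) 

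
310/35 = 8 + 6/7 =8.86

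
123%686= 123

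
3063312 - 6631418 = - 3568106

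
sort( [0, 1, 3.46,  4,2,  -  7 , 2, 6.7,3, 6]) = [ - 7,0,  1,2, 2, 3,  3.46, 4,6,6.7 ]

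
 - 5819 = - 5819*1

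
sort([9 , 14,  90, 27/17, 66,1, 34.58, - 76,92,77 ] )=[ -76, 1,27/17 , 9,  14, 34.58 , 66, 77 , 90,92 ] 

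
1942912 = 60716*32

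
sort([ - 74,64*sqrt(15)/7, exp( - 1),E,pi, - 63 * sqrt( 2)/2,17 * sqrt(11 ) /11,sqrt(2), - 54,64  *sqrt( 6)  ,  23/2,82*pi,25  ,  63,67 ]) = [ - 74,  -  54,-63*sqrt(2)/2,  exp( - 1 ), sqrt( 2),E, pi, 17*sqrt( 11 ) /11,23/2,25, 64*sqrt( 15 ) /7, 63,67,64*sqrt(6 ),82*pi ]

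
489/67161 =163/22387 = 0.01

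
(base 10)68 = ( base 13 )53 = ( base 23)2M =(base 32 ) 24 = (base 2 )1000100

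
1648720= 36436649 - 34787929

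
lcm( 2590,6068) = 212380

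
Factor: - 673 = -673^1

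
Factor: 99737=11^1*9067^1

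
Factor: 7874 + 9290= 17164 = 2^2*7^1*613^1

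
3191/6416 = 3191/6416 = 0.50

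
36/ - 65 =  - 36/65 = - 0.55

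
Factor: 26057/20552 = 2^(-3 )*7^( - 1)*71^1 = 71/56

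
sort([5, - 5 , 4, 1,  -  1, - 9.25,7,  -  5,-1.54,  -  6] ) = [ - 9.25, - 6 , - 5, - 5, - 1.54, - 1,1,4, 5, 7]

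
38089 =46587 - 8498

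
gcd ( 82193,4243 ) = 1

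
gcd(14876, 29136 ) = 4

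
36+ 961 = 997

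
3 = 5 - 2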